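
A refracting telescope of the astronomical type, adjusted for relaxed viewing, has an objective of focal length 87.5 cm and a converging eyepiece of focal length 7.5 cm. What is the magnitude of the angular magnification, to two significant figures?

12

|M| = f_obj/|f_eye| = 87.5/7.5 = 11.667.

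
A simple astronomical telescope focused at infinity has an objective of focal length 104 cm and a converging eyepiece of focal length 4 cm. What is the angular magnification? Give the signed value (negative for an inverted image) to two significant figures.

-26

M = -f_obj/f_eye = -104/(4) = -26.000.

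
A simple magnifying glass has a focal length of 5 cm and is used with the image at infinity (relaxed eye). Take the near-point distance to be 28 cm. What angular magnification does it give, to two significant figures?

M = D/f = 28/5 = 5.600.

5.6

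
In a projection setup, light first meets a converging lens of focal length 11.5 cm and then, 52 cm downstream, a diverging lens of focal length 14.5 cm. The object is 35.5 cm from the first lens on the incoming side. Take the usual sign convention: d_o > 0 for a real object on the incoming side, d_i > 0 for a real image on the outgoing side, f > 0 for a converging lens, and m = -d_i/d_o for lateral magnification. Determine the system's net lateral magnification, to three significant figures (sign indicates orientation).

Applying the thin-lens equation to the first lens, 1/11.5 = 1/35.5 + 1/d_i1, which gives d_i1 = 17.010 cm.
Its lateral magnification is m_1 = -d_i1/d_o1 = -(17.010)/35.5 = -0.4792.
That image sits 34.990 cm in front of the second lens, so d_o2 = 34.990 cm.
Applying the thin-lens equation again with f_2 = -14.5 cm and d_o2 = 34.990 cm gives d_i2 = -10.252 cm.
m_2 = -(-10.252)/(34.990) = 0.2930.
Overall magnification: m = m_1 m_2 = -0.1404.

-0.140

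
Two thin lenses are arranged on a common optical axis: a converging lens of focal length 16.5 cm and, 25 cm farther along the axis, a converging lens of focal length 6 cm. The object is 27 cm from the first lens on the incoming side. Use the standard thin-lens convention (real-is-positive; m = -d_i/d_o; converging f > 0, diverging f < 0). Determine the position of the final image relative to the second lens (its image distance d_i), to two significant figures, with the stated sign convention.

4.5 cm

Lens 1: 1/d_i1 = 1/f_1 - 1/d_o1 = 1/16.5 - 1/27 = 0.02357 cm^-1, so d_i1 = 42.429 cm.
Since 42.429 cm > 25 cm, the first image lies past the second lens and serves as a virtual object: d_o2 = L - d_i1 = -17.429 cm.
Lens 2: 1/d_i2 = 1/f_2 - 1/d_o2 = 1/6 - 1/(-17.429) = 0.22404 cm^-1, so d_i2 = 4.463 cm.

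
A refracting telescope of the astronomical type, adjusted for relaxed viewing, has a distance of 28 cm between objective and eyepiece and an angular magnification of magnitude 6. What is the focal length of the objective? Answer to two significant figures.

24 cm

In normal adjustment the tube length equals f_obj + f_eye and |M| = f_obj/f_eye.
So f_obj = 6 f_eye and 6 f_eye + f_eye = 28 cm, giving f_eye = 28/7 = 4.000 cm and f_obj = 24.000 cm.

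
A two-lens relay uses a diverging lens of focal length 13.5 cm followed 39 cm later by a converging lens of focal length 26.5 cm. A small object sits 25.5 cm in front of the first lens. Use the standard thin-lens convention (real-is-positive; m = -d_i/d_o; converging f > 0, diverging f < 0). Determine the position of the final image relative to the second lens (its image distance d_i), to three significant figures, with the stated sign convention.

Lens 1: 1/d_i1 = 1/f_1 - 1/d_o1 = 1/(-13.5) - 1/25.5 = -0.11329 cm^-1, so d_i1 = -8.827 cm.
The intermediate image is virtual, 8.827 cm to the left of lens 1, so d_o2 = L - d_i1 = 39 - (-8.827) = 47.827 cm.
Lens 2: 1/d_i2 = 1/f_2 - 1/d_o2 = 1/26.5 - 1/(47.827) = 0.01683 cm^-1, so d_i2 = 59.428 cm.

59.4 cm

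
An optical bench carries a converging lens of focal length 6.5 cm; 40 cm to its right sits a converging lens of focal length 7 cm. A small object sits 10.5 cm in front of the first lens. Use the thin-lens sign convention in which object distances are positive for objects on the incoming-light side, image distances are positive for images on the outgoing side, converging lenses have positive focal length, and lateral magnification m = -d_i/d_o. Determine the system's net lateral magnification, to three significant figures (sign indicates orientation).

0.714

Applying the thin-lens equation to the first lens, 1/6.5 = 1/10.5 + 1/d_i1, which gives d_i1 = 17.062 cm.
Its lateral magnification is m_1 = -d_i1/d_o1 = -(17.062)/10.5 = -1.6250.
The intermediate image is 17.062 cm to the right of lens 1, so d_o2 = L - d_i1 = 40 - 17.062 = 22.938 cm.
Applying the thin-lens equation again with f_2 = 7 cm and d_o2 = 22.938 cm gives d_i2 = 10.075 cm.
m_2 = -(10.075)/(22.938) = -0.4392.
Overall magnification: m = m_1 m_2 = 0.7137.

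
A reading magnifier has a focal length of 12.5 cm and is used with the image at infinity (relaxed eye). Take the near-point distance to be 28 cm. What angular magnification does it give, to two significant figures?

2.2

M = D/f = 28/12.5 = 2.240.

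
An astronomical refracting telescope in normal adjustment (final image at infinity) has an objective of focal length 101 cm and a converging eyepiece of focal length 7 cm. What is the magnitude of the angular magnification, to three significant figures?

|M| = f_obj/|f_eye| = 101/7 = 14.429.

14.4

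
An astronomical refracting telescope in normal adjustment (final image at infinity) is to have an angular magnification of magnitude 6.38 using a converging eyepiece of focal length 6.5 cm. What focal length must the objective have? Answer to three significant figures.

41.5 cm

|M| = f_obj/|f_eye|, so f_obj = |M| x |f_eye| = 6.38 x 6.5 = 41.470 cm.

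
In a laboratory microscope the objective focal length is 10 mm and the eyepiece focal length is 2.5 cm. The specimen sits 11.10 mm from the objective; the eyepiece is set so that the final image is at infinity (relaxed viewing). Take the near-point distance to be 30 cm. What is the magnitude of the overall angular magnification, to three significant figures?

109

Convert to cm: f_obj = 10 mm = 1 cm; d_o = 11.10 mm = 1.11 cm.
Objective: 1/d_i = 1/f_obj - 1/d_o = 1/1 - 1/1.11 = 0.09910 cm^-1, so d_i = 10.091 cm.
m_obj = -d_i/d_o = -10.091/1.11 = -9.091.
Eyepiece angular magnification (image at infinity): M_eye = D/f_e = 30/2.5 = 12.000.
Overall M = m_obj x M_eye = (-9.091)(12.000) = -109.09.
|M| = 109.09.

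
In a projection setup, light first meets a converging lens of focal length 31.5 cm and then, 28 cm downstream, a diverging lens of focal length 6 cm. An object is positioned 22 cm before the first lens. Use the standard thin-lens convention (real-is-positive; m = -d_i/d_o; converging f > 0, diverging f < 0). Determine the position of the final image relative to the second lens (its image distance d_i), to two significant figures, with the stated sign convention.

Lens 1: 1/d_i1 = 1/f_1 - 1/d_o1 = 1/31.5 - 1/22 = -0.01371 cm^-1, so d_i1 = -72.947 cm.
With d_i1 < 0 the first image is virtual and lies on the object side; the object distance for lens 2 is d_o2 = 28 - (-72.947) = 100.947 cm.
Lens 2: 1/d_i2 = 1/f_2 - 1/d_o2 = 1/(-6) - 1/(100.947) = -0.17657 cm^-1, so d_i2 = -5.663 cm.

-5.7 cm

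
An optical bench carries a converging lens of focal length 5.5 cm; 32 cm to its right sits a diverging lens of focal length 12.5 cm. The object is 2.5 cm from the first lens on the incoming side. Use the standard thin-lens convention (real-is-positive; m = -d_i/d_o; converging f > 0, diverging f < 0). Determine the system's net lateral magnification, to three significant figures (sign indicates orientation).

0.467

Lens 1: 1/d_i1 = 1/f_1 - 1/d_o1 = 1/5.5 - 1/2.5 = -0.21818 cm^-1, so d_i1 = -4.583 cm.
m_1 = -(-4.583)/2.5 = 1.8333.
With d_i1 < 0 the first image is virtual and lies on the object side; the object distance for lens 2 is d_o2 = 32 - (-4.583) = 36.583 cm.
Lens 2: 1/d_i2 = 1/f_2 - 1/d_o2 = 1/(-12.5) - 1/(36.583) = -0.10733 cm^-1, so d_i2 = -9.317 cm.
m_2 = -(-9.317)/(36.583) = 0.2547.
The system's lateral magnification is m_1 m_2 = (1.8333)(0.2547) = 0.4669.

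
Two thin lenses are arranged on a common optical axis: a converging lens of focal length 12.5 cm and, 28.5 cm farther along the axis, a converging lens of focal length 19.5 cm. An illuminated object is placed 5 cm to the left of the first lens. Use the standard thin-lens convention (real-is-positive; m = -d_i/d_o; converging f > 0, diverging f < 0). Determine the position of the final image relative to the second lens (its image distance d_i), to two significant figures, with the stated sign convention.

41 cm

Lens 1: 1/d_i1 = 1/f_1 - 1/d_o1 = 1/12.5 - 1/5 = -0.12000 cm^-1, so d_i1 = -8.333 cm.
The intermediate image is virtual, 8.333 cm to the left of lens 1, so d_o2 = L - d_i1 = 28.5 - (-8.333) = 36.833 cm.
Lens 2: 1/d_i2 = 1/f_2 - 1/d_o2 = 1/19.5 - 1/(36.833) = 0.02413 cm^-1, so d_i2 = 41.438 cm.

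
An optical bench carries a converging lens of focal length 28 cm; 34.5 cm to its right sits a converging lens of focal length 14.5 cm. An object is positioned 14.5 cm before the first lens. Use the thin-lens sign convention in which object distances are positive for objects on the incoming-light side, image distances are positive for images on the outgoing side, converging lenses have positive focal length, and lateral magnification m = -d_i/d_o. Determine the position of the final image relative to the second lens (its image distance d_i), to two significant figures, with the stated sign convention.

19 cm

Applying the thin-lens equation to the first lens, 1/28 = 1/14.5 + 1/d_i1, which gives d_i1 = -30.074 cm.
The intermediate image is virtual, 30.074 cm to the left of lens 1, so d_o2 = L - d_i1 = 34.5 - (-30.074) = 64.574 cm.
Applying the thin-lens equation again with f_2 = 14.5 cm and d_o2 = 64.574 cm gives d_i2 = 18.699 cm.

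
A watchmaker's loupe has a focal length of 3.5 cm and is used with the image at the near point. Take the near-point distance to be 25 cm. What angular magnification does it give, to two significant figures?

M = 1 + D/f = 1 + 25/3.5 = 8.143.

8.1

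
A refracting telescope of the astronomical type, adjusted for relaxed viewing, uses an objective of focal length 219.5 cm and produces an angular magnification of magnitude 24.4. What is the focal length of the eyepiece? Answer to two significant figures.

|M| = f_obj/f_eye, so f_eye = f_obj/|M| = 219.5/24.4 = 8.996 cm.

9.0 cm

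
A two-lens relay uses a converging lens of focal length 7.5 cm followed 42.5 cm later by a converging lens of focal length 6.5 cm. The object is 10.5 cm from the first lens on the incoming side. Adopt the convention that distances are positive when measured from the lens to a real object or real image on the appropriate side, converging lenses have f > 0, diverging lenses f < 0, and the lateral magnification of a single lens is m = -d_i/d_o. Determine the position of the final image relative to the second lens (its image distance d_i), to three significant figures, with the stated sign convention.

10.8 cm

Lens 1: 1/d_i1 = 1/f_1 - 1/d_o1 = 1/7.5 - 1/10.5 = 0.03810 cm^-1, so d_i1 = 26.250 cm.
Object distance for lens 2: d_o2 = 42.5 - 26.250 = 16.250 cm.
Lens 2: 1/d_i2 = 1/f_2 - 1/d_o2 = 1/6.5 - 1/(16.250) = 0.09231 cm^-1, so d_i2 = 10.833 cm.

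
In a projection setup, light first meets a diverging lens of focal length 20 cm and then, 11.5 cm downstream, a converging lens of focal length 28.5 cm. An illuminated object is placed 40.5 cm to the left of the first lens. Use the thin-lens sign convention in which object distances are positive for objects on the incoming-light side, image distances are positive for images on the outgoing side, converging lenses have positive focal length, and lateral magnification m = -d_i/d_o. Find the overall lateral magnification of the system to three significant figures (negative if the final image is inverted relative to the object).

2.61

Lens 1: 1/d_i1 = 1/f_1 - 1/d_o1 = 1/(-20) - 1/40.5 = -0.07469 cm^-1, so d_i1 = -13.388 cm.
m_1 = -(-13.388)/40.5 = 0.3306.
With d_i1 < 0 the first image is virtual and lies on the object side; the object distance for lens 2 is d_o2 = 11.5 - (-13.388) = 24.888 cm.
Lens 2: 1/d_i2 = 1/f_2 - 1/d_o2 = 1/28.5 - 1/(24.888) = -0.00509 cm^-1, so d_i2 = -196.402 cm.
m_2 = -(-196.402)/(24.888) = 7.8913.
Total m = m_1 x m_2 = (0.3306)(7.8913) = 2.6087.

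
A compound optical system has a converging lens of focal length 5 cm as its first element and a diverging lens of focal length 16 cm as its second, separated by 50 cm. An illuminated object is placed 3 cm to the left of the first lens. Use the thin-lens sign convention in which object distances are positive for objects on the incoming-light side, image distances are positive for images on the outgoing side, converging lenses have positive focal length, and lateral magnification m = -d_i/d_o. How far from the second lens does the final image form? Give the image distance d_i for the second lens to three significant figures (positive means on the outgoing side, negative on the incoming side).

-12.5 cm

Applying the thin-lens equation to the first lens, 1/5 = 1/3 + 1/d_i1, which gives d_i1 = -7.500 cm.
With d_i1 < 0 the first image is virtual and lies on the object side; the object distance for lens 2 is d_o2 = 50 - (-7.500) = 57.500 cm.
Applying the thin-lens equation again with f_2 = -16 cm and d_o2 = 57.500 cm gives d_i2 = -12.517 cm.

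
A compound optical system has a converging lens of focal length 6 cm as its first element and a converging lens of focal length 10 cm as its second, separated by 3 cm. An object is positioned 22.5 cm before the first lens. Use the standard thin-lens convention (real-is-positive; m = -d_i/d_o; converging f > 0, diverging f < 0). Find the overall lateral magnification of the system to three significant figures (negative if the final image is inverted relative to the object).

-0.240

First lens: d_i1 = 1/(1/6 - 1/22.5) = 8.182 cm.
m_1 = -(8.182)/22.5 = -0.3636.
Since 8.182 cm > 3 cm, the first image lies past the second lens and serves as a virtual object: d_o2 = L - d_i1 = -5.182 cm.
Second lens: d_i2 = 1/(1/10 - 1/(-5.182)) = 3.413 cm.
m_2 = -(3.413)/(-5.182) = 0.6587.
Total m = m_1 x m_2 = (-0.3636)(0.6587) = -0.2395.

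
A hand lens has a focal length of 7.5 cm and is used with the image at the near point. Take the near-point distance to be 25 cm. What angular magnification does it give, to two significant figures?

M = 1 + D/f = 1 + 25/7.5 = 4.333.

4.3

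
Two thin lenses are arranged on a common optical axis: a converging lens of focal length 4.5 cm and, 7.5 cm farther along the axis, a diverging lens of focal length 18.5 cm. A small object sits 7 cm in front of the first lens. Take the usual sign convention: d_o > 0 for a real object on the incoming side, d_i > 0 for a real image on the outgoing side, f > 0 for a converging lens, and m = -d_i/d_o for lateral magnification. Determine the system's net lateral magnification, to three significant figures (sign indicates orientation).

First lens: d_i1 = 1/(1/4.5 - 1/7) = 12.600 cm.
m_1 = -(12.600)/7 = -1.8000.
Since 12.600 cm > 7.5 cm, the first image lies past the second lens and serves as a virtual object: d_o2 = L - d_i1 = -5.100 cm.
Second lens: d_i2 = 1/(1/(-18.5) - 1/(-5.100)) = 7.041 cm.
m_2 = -(7.041)/(-5.100) = 1.3806.
Overall magnification: m = m_1 m_2 = -2.4851.

-2.49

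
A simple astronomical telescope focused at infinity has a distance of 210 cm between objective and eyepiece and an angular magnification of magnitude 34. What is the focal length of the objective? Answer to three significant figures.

204 cm

In normal adjustment the tube length equals f_obj + f_eye and |M| = f_obj/f_eye.
So f_obj = 34 f_eye and 34 f_eye + f_eye = 210 cm, giving f_eye = 210/35 = 6.000 cm and f_obj = 204.000 cm.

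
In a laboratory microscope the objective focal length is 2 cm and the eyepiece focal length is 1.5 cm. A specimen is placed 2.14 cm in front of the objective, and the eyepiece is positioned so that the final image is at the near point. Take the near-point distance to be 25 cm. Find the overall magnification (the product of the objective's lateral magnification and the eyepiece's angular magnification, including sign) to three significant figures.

-252

Objective: 1/d_i = 1/f_obj - 1/d_o = 1/2 - 1/2.14 = 0.03271 cm^-1, so d_i = 30.571 cm.
m_obj = -d_i/d_o = -30.571/2.14 = -14.286.
Eyepiece angular magnification (image at near point): M_eye = 1 + D/f_e = 1 + 25/1.5 = 17.667.
Overall M = m_obj x M_eye = (-14.286)(17.667) = -252.38.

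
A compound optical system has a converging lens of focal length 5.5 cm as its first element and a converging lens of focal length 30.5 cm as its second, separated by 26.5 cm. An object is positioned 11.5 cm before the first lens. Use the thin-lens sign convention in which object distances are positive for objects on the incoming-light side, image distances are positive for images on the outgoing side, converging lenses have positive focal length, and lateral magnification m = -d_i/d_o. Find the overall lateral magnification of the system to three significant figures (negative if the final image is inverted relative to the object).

-1.92

Lens 1: 1/d_i1 = 1/f_1 - 1/d_o1 = 1/5.5 - 1/11.5 = 0.09486 cm^-1, so d_i1 = 10.542 cm.
m_1 = -(10.542)/11.5 = -0.9167.
That image sits 15.958 cm in front of the second lens, so d_o2 = 15.958 cm.
Lens 2: 1/d_i2 = 1/f_2 - 1/d_o2 = 1/30.5 - 1/(15.958) = -0.02988 cm^-1, so d_i2 = -33.471 cm.
m_2 = -(-33.471)/(15.958) = 2.0974.
Total m = m_1 x m_2 = (-0.9167)(2.0974) = -1.9226.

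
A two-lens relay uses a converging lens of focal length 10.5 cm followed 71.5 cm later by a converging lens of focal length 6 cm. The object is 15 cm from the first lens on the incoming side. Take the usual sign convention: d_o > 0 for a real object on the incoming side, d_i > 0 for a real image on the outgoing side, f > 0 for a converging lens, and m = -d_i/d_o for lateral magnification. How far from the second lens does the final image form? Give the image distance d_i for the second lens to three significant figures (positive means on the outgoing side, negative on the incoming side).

7.18 cm

First lens: d_i1 = 1/(1/10.5 - 1/15) = 35.000 cm.
The intermediate image is 35.000 cm to the right of lens 1, so d_o2 = L - d_i1 = 71.5 - 35.000 = 36.500 cm.
Second lens: d_i2 = 1/(1/6 - 1/(36.500)) = 7.180 cm.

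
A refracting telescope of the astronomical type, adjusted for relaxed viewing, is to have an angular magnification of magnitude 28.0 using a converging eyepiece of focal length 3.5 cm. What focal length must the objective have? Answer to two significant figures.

98 cm

|M| = f_obj/|f_eye|, so f_obj = |M| x |f_eye| = 28.0 x 3.5 = 98.000 cm.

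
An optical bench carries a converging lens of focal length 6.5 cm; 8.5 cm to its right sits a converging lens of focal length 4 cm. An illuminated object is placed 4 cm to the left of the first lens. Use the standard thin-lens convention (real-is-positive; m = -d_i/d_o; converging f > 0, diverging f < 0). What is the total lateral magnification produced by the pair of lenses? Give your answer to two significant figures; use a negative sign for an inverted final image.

-0.70

Applying the thin-lens equation to the first lens, 1/6.5 = 1/4 + 1/d_i1, which gives d_i1 = -10.400 cm.
Its lateral magnification is m_1 = -d_i1/d_o1 = -(-10.400)/4 = 2.6000.
The intermediate image is virtual, 10.400 cm to the left of lens 1, so d_o2 = L - d_i1 = 8.5 - (-10.400) = 18.900 cm.
Applying the thin-lens equation again with f_2 = 4 cm and d_o2 = 18.900 cm gives d_i2 = 5.074 cm.
m_2 = -(5.074)/(18.900) = -0.2685.
The system's lateral magnification is m_1 m_2 = (2.6000)(-0.2685) = -0.6980.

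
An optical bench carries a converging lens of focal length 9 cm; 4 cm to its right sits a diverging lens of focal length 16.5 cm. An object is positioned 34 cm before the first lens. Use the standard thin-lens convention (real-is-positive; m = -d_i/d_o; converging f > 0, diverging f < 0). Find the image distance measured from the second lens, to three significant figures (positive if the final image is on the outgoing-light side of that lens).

16.5 cm

Applying the thin-lens equation to the first lens, 1/9 = 1/34 + 1/d_i1, which gives d_i1 = 12.240 cm.
Since 12.240 cm > 4 cm, the first image lies past the second lens and serves as a virtual object: d_o2 = L - d_i1 = -8.240 cm.
Applying the thin-lens equation again with f_2 = -16.5 cm and d_o2 = -8.240 cm gives d_i2 = 16.460 cm.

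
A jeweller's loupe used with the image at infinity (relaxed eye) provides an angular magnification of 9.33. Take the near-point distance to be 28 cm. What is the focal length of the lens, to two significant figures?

For the image at infinity, M = D/f.
f = D/M = 28/9.33 = 3.001 cm.

3.0 cm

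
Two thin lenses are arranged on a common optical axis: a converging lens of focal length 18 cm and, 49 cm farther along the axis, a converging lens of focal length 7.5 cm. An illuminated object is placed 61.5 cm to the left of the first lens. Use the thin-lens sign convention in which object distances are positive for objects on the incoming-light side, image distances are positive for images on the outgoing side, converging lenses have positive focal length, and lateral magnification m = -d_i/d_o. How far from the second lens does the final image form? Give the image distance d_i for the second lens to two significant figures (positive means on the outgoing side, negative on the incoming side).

11 cm

Lens 1: 1/d_i1 = 1/f_1 - 1/d_o1 = 1/18 - 1/61.5 = 0.03930 cm^-1, so d_i1 = 25.448 cm.
The intermediate image is 25.448 cm to the right of lens 1, so d_o2 = L - d_i1 = 49 - 25.448 = 23.552 cm.
Lens 2: 1/d_i2 = 1/f_2 - 1/d_o2 = 1/7.5 - 1/(23.552) = 0.09087 cm^-1, so d_i2 = 11.004 cm.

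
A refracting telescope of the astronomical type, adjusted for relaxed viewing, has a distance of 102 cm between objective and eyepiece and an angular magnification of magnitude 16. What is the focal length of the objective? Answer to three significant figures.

96.0 cm

In normal adjustment the tube length equals f_obj + f_eye and |M| = f_obj/f_eye.
So f_obj = 16 f_eye and 16 f_eye + f_eye = 102 cm, giving f_eye = 102/17 = 6.000 cm and f_obj = 96.000 cm.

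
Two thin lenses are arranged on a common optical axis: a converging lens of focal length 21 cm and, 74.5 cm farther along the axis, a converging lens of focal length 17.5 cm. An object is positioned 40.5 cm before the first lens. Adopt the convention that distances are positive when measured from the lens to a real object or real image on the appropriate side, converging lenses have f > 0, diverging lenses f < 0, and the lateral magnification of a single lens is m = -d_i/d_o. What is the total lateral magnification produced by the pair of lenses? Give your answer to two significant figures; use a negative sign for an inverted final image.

1.4

First lens: d_i1 = 1/(1/21 - 1/40.5) = 43.615 cm.
m_1 = -(43.615)/40.5 = -1.0769.
That image sits 30.885 cm in front of the second lens, so d_o2 = 30.885 cm.
Second lens: d_i2 = 1/(1/17.5 - 1/(30.885)) = 40.381 cm.
m_2 = -(40.381)/(30.885) = -1.3075.
The system's lateral magnification is m_1 m_2 = (-1.0769)(-1.3075) = 1.4080.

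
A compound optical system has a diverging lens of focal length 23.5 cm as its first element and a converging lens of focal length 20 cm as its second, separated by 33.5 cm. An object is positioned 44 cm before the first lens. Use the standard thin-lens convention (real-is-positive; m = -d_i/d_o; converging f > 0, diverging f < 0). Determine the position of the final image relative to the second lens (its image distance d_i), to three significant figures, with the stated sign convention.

33.9 cm

First lens: d_i1 = 1/(1/(-23.5) - 1/44) = -15.319 cm.
The intermediate image is virtual, 15.319 cm to the left of lens 1, so d_o2 = L - d_i1 = 33.5 - (-15.319) = 48.819 cm.
Second lens: d_i2 = 1/(1/20 - 1/(48.819)) = 33.880 cm.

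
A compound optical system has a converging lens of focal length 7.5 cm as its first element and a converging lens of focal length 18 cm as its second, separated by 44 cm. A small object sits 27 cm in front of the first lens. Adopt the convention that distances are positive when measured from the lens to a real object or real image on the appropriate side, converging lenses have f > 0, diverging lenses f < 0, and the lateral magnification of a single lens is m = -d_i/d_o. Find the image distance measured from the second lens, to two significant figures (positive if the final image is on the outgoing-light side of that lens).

Lens 1: 1/d_i1 = 1/f_1 - 1/d_o1 = 1/7.5 - 1/27 = 0.09630 cm^-1, so d_i1 = 10.385 cm.
That image sits 33.615 cm in front of the second lens, so d_o2 = 33.615 cm.
Lens 2: 1/d_i2 = 1/f_2 - 1/d_o2 = 1/18 - 1/(33.615) = 0.02581 cm^-1, so d_i2 = 38.749 cm.

39 cm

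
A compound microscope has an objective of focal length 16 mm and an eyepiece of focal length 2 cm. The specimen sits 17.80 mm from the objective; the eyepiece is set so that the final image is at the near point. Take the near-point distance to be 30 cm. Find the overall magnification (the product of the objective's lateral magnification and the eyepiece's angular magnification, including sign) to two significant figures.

-140

Convert to cm: f_obj = 16 mm = 1.6 cm; d_o = 17.80 mm = 1.78 cm.
Objective: 1/d_i = 1/f_obj - 1/d_o = 1/1.6 - 1/1.78 = 0.06320 cm^-1, so d_i = 15.822 cm.
m_obj = -d_i/d_o = -15.822/1.78 = -8.889.
Eyepiece angular magnification (image at near point): M_eye = 1 + D/f_e = 1 + 30/2 = 16.000.
Overall M = m_obj x M_eye = (-8.889)(16.000) = -142.22.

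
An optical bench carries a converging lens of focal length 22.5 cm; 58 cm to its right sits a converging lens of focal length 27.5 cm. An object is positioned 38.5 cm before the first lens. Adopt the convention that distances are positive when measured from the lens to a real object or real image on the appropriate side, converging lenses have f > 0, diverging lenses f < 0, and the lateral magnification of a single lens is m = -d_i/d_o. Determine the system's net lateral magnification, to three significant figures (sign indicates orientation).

Applying the thin-lens equation to the first lens, 1/22.5 = 1/38.5 + 1/d_i1, which gives d_i1 = 54.141 cm.
Its lateral magnification is m_1 = -d_i1/d_o1 = -(54.141)/38.5 = -1.4062.
Object distance for lens 2: d_o2 = 58 - 54.141 = 3.859 cm.
Applying the thin-lens equation again with f_2 = 27.5 cm and d_o2 = 3.859 cm gives d_i2 = -4.489 cm.
m_2 = -(-4.489)/(3.859) = 1.1633.
The system's lateral magnification is m_1 m_2 = (-1.4062)(1.1633) = -1.6358.

-1.64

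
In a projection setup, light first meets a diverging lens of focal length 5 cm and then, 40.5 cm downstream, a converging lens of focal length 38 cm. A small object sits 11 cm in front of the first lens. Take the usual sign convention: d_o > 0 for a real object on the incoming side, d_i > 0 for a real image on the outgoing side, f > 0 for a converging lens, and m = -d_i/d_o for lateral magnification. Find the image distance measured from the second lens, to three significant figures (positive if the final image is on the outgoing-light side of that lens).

First lens: d_i1 = 1/(1/(-5) - 1/11) = -3.438 cm.
The intermediate image is virtual, 3.438 cm to the left of lens 1, so d_o2 = L - d_i1 = 40.5 - (-3.438) = 43.938 cm.
Second lens: d_i2 = 1/(1/38 - 1/(43.938)) = 281.200 cm.

281 cm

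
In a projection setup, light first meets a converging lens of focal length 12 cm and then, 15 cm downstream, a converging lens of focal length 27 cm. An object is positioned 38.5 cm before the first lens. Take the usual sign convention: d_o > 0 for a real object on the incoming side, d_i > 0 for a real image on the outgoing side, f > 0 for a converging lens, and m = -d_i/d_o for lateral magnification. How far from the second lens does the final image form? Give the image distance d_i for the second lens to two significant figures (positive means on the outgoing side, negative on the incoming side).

Lens 1: 1/d_i1 = 1/f_1 - 1/d_o1 = 1/12 - 1/38.5 = 0.05736 cm^-1, so d_i1 = 17.434 cm.
This image would form 17.434 cm past lens 1, i.e. 2.434 cm beyond lens 2, so it is a virtual object for lens 2: d_o2 = 15 - 17.434 = -2.434 cm.
Lens 2: 1/d_i2 = 1/f_2 - 1/d_o2 = 1/27 - 1/(-2.434) = 0.44789 cm^-1, so d_i2 = 2.233 cm.

2.2 cm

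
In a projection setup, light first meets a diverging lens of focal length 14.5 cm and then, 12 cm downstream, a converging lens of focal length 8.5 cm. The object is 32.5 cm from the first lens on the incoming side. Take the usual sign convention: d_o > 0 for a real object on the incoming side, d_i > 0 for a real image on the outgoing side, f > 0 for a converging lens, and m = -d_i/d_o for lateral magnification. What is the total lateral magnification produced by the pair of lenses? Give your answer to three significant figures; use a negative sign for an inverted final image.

-0.194

First lens: d_i1 = 1/(1/(-14.5) - 1/32.5) = -10.027 cm.
m_1 = -(-10.027)/32.5 = 0.3085.
With d_i1 < 0 the first image is virtual and lies on the object side; the object distance for lens 2 is d_o2 = 12 - (-10.027) = 22.027 cm.
Second lens: d_i2 = 1/(1/8.5 - 1/(22.027)) = 13.841 cm.
m_2 = -(13.841)/(22.027) = -0.6284.
The system's lateral magnification is m_1 m_2 = (0.3085)(-0.6284) = -0.1939.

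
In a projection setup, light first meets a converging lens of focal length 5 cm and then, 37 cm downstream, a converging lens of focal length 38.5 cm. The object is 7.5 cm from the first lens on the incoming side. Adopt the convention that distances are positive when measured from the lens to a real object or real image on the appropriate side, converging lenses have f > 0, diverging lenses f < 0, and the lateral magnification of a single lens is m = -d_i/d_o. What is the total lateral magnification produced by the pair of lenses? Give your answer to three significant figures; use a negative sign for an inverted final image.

-4.67

First lens: d_i1 = 1/(1/5 - 1/7.5) = 15.000 cm.
m_1 = -(15.000)/7.5 = -2.0000.
That image sits 22.000 cm in front of the second lens, so d_o2 = 22.000 cm.
Second lens: d_i2 = 1/(1/38.5 - 1/(22.000)) = -51.333 cm.
m_2 = -(-51.333)/(22.000) = 2.3333.
The system's lateral magnification is m_1 m_2 = (-2.0000)(2.3333) = -4.6667.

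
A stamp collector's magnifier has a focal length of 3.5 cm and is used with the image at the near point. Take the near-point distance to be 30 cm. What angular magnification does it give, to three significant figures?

M = 1 + D/f = 1 + 30/3.5 = 9.571.

9.57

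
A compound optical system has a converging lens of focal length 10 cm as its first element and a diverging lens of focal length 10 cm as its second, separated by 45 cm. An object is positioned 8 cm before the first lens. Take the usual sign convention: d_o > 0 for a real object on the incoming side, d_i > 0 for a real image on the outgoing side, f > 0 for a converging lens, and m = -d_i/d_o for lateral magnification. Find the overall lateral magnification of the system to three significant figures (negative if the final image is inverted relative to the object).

0.526

Applying the thin-lens equation to the first lens, 1/10 = 1/8 + 1/d_i1, which gives d_i1 = -40.000 cm.
Its lateral magnification is m_1 = -d_i1/d_o1 = -(-40.000)/8 = 5.0000.
With d_i1 < 0 the first image is virtual and lies on the object side; the object distance for lens 2 is d_o2 = 45 - (-40.000) = 85.000 cm.
Applying the thin-lens equation again with f_2 = -10 cm and d_o2 = 85.000 cm gives d_i2 = -8.947 cm.
m_2 = -(-8.947)/(85.000) = 0.1053.
The system's lateral magnification is m_1 m_2 = (5.0000)(0.1053) = 0.5263.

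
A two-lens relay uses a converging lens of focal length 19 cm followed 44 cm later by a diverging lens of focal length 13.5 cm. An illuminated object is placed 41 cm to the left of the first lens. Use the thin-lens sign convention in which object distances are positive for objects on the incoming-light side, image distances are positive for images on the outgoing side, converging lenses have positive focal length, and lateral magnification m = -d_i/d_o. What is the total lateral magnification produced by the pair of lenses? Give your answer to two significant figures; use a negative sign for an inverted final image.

First lens: d_i1 = 1/(1/19 - 1/41) = 35.409 cm.
m_1 = -(35.409)/41 = -0.8636.
The intermediate image is 35.409 cm to the right of lens 1, so d_o2 = L - d_i1 = 44 - 35.409 = 8.591 cm.
Second lens: d_i2 = 1/(1/(-13.5) - 1/(8.591)) = -5.250 cm.
m_2 = -(-5.250)/(8.591) = 0.6111.
Overall magnification: m = m_1 m_2 = -0.5278.

-0.53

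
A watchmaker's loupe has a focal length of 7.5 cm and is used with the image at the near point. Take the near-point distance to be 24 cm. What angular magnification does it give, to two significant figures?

4.2

M = 1 + D/f = 1 + 24/7.5 = 4.200.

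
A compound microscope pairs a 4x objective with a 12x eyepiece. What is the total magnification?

The overall magnification of a compound microscope is the product of the objective and eyepiece magnifications:
M = M_obj x M_eye = 4 x 12 = 48.

48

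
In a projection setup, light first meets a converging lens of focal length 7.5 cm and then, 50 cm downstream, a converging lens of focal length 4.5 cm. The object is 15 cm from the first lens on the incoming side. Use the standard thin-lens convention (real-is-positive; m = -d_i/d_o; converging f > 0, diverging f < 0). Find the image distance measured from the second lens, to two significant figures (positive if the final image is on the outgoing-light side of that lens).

Lens 1: 1/d_i1 = 1/f_1 - 1/d_o1 = 1/7.5 - 1/15 = 0.06667 cm^-1, so d_i1 = 15.000 cm.
That image sits 35.000 cm in front of the second lens, so d_o2 = 35.000 cm.
Lens 2: 1/d_i2 = 1/f_2 - 1/d_o2 = 1/4.5 - 1/(35.000) = 0.19365 cm^-1, so d_i2 = 5.164 cm.

5.2 cm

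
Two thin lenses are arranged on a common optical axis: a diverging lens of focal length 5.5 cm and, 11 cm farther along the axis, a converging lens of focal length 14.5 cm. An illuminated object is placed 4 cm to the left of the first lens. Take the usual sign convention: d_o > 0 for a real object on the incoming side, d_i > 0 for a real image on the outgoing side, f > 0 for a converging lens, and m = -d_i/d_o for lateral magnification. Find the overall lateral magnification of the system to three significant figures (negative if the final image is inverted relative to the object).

Applying the thin-lens equation to the first lens, 1/(-5.5) = 1/4 + 1/d_i1, which gives d_i1 = -2.316 cm.
Its lateral magnification is m_1 = -d_i1/d_o1 = -(-2.316)/4 = 0.5789.
With d_i1 < 0 the first image is virtual and lies on the object side; the object distance for lens 2 is d_o2 = 11 - (-2.316) = 13.316 cm.
Applying the thin-lens equation again with f_2 = 14.5 cm and d_o2 = 13.316 cm gives d_i2 = -163.044 cm.
m_2 = -(-163.044)/(13.316) = 12.2444.
The system's lateral magnification is m_1 m_2 = (0.5789)(12.2444) = 7.0889.

7.09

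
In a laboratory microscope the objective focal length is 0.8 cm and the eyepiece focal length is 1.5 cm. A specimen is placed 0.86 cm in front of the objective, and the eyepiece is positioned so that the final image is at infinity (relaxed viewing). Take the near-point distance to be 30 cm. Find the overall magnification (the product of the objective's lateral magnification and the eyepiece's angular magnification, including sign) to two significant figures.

-270

Objective: 1/d_i = 1/f_obj - 1/d_o = 1/0.8 - 1/0.86 = 0.08721 cm^-1, so d_i = 11.467 cm.
m_obj = -d_i/d_o = -11.467/0.86 = -13.333.
Eyepiece angular magnification (image at infinity): M_eye = D/f_e = 30/1.5 = 20.000.
Overall M = m_obj x M_eye = (-13.333)(20.000) = -266.67.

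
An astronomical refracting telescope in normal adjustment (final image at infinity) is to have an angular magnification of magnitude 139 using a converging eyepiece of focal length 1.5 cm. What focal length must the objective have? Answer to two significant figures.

210 cm

|M| = f_obj/|f_eye|, so f_obj = |M| x |f_eye| = 139.0 x 1.5 = 208.500 cm.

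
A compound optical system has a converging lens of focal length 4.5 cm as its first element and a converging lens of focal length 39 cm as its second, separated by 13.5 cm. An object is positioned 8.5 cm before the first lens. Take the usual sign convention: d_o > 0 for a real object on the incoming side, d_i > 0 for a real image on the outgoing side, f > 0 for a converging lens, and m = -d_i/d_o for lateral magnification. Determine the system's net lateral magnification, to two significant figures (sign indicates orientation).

-1.3

First lens: d_i1 = 1/(1/4.5 - 1/8.5) = 9.563 cm.
m_1 = -(9.563)/8.5 = -1.1250.
That image sits 3.937 cm in front of the second lens, so d_o2 = 3.937 cm.
Second lens: d_i2 = 1/(1/39 - 1/(3.937)) = -4.380 cm.
m_2 = -(-4.380)/(3.937) = 1.1123.
Overall magnification: m = m_1 m_2 = -1.2513.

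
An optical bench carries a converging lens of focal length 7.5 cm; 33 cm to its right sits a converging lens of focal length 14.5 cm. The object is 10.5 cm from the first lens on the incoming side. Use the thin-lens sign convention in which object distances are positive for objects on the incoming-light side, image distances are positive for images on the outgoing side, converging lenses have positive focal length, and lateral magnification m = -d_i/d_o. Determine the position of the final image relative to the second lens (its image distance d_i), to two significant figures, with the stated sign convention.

-13 cm

Applying the thin-lens equation to the first lens, 1/7.5 = 1/10.5 + 1/d_i1, which gives d_i1 = 26.250 cm.
That image sits 6.750 cm in front of the second lens, so d_o2 = 6.750 cm.
Applying the thin-lens equation again with f_2 = 14.5 cm and d_o2 = 6.750 cm gives d_i2 = -12.629 cm.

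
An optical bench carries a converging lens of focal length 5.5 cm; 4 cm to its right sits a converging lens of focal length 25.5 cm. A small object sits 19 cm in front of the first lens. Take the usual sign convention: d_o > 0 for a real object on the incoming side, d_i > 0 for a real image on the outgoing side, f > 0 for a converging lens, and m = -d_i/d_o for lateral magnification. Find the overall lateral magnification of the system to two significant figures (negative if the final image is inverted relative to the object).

-0.36

First lens: d_i1 = 1/(1/5.5 - 1/19) = 7.741 cm.
m_1 = -(7.741)/19 = -0.4074.
This image would form 7.741 cm past lens 1, i.e. 3.741 cm beyond lens 2, so it is a virtual object for lens 2: d_o2 = 4 - 7.741 = -3.741 cm.
Second lens: d_i2 = 1/(1/25.5 - 1/(-3.741)) = 3.262 cm.
m_2 = -(3.262)/(-3.741) = 0.8721.
The system's lateral magnification is m_1 m_2 = (-0.4074)(0.8721) = -0.3553.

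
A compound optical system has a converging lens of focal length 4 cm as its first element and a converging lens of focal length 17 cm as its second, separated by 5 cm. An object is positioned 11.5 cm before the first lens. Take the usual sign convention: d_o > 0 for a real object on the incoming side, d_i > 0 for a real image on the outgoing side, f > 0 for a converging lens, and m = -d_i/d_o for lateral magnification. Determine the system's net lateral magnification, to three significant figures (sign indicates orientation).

Applying the thin-lens equation to the first lens, 1/4 = 1/11.5 + 1/d_i1, which gives d_i1 = 6.133 cm.
Its lateral magnification is m_1 = -d_i1/d_o1 = -(6.133)/11.5 = -0.5333.
This image would form 6.133 cm past lens 1, i.e. 1.133 cm beyond lens 2, so it is a virtual object for lens 2: d_o2 = 5 - 6.133 = -1.133 cm.
Applying the thin-lens equation again with f_2 = 17 cm and d_o2 = -1.133 cm gives d_i2 = 1.062 cm.
m_2 = -(1.062)/(-1.133) = 0.9375.
The system's lateral magnification is m_1 m_2 = (-0.5333)(0.9375) = -0.5000.

-0.500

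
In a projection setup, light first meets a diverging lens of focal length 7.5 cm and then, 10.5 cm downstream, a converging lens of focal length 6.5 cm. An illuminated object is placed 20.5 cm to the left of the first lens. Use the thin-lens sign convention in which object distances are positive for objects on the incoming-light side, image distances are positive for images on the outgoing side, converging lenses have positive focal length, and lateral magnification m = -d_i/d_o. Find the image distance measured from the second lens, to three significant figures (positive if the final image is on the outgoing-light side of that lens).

11.0 cm

First lens: d_i1 = 1/(1/(-7.5) - 1/20.5) = -5.491 cm.
The intermediate image is virtual, 5.491 cm to the left of lens 1, so d_o2 = L - d_i1 = 10.5 - (-5.491) = 15.991 cm.
Second lens: d_i2 = 1/(1/6.5 - 1/(15.991)) = 10.952 cm.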